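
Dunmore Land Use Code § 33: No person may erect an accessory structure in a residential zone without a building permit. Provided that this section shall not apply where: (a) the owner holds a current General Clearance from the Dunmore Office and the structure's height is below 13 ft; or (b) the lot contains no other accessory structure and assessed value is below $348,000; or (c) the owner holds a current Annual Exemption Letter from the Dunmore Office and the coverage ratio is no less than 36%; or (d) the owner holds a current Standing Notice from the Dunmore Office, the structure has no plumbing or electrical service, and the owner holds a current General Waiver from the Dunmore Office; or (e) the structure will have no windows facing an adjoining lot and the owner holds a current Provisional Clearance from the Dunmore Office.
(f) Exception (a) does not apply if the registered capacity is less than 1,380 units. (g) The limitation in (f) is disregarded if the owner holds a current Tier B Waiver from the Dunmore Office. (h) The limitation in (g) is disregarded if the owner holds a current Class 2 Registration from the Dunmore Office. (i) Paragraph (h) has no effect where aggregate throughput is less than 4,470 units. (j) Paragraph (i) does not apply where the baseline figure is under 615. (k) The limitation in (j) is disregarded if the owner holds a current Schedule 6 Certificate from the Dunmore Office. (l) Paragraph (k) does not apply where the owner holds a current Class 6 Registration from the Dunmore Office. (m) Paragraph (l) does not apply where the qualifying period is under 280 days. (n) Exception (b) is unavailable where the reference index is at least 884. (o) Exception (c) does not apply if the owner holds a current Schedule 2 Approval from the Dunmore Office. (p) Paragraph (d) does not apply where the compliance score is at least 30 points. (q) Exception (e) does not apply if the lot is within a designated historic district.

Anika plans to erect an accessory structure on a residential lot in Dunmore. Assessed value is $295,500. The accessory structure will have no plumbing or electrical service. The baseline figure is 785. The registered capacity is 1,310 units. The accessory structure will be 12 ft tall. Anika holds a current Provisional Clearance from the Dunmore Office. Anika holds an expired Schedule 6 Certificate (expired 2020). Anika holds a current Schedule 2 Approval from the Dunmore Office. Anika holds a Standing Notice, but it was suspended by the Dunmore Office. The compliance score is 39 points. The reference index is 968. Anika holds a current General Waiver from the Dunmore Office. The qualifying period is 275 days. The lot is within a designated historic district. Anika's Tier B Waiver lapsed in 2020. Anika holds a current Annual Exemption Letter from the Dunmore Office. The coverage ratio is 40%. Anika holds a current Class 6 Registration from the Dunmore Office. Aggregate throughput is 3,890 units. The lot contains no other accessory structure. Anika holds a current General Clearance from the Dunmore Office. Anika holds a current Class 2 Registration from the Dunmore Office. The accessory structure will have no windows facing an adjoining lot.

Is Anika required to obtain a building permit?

Yes — Anika must obtain a building permit.

All of (a)'s requirements are met (a current General Clearance is held; the structure's height is 12 ft, below the 13 ft limit). But: (f) operates against (a): the registered capacity is 1,310 units, less than the 1,380 units limit. (g) is inapplicable (the Tier B Waiver is not current), so (f) stands. Exception (a) does not apply.
Exception (b)'s conditions are all satisfied: the lot has no other accessory structure; assessed value is $295,500, below the $348,000 limit. But: (n) operates against (b): the reference index is 968, meeting the 884 threshold. (b) is therefore removed.
All of (c)'s requirements are met (a current Annual Exemption Letter is held; the coverage ratio is 40%, meeting the 36% threshold). However, paragraph (o) must be considered: (o) is engaged — a current Schedule 2 Approval is held. So (c) is unavailable.
Exception (d) requires that the owner holds a current Standing Notice from the Dunmore Office; but no current Standing Notice is held, so (d) is unavailable.
Exception (e): no windows face an adjoining lot; a current Provisional Clearance is held — every condition holds. However, paragraph (q) must be considered: (q) applies — the lot is in a historic district. Exception (e) does not apply.
No exception applies. The general rule governs.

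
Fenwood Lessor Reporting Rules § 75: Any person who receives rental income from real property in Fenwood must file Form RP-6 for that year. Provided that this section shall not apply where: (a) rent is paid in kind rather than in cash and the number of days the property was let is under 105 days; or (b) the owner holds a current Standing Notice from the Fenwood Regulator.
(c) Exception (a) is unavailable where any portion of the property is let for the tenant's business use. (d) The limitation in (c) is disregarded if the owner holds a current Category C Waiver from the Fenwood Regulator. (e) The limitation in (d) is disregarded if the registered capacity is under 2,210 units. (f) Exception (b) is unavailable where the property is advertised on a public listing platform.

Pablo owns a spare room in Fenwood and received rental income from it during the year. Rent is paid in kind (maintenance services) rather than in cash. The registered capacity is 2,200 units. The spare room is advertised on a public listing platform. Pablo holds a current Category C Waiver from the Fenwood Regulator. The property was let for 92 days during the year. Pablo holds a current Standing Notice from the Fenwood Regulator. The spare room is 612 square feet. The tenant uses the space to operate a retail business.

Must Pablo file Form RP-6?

Yes — Pablo must file Form RP-6.

Exception (a): rent is paid in kind; the number of days the property was let is 92 days, under the 105 days limit — every condition holds. But applying paragraphs (c)–(e): (c) is triggered — the space is let for business use. (d) is engaged (a current Category C Waiver is held), but yields to (e): (e) applies — the registered capacity is 2,200 units, under the 2,210 units limit. Exception (a) does not apply.
Exception (b): a current Standing Notice is held — every condition holds. But applying paragraph (f): (f) operates against (b): the property is publicly advertised. (b) is therefore removed.
No exception displaces § 75.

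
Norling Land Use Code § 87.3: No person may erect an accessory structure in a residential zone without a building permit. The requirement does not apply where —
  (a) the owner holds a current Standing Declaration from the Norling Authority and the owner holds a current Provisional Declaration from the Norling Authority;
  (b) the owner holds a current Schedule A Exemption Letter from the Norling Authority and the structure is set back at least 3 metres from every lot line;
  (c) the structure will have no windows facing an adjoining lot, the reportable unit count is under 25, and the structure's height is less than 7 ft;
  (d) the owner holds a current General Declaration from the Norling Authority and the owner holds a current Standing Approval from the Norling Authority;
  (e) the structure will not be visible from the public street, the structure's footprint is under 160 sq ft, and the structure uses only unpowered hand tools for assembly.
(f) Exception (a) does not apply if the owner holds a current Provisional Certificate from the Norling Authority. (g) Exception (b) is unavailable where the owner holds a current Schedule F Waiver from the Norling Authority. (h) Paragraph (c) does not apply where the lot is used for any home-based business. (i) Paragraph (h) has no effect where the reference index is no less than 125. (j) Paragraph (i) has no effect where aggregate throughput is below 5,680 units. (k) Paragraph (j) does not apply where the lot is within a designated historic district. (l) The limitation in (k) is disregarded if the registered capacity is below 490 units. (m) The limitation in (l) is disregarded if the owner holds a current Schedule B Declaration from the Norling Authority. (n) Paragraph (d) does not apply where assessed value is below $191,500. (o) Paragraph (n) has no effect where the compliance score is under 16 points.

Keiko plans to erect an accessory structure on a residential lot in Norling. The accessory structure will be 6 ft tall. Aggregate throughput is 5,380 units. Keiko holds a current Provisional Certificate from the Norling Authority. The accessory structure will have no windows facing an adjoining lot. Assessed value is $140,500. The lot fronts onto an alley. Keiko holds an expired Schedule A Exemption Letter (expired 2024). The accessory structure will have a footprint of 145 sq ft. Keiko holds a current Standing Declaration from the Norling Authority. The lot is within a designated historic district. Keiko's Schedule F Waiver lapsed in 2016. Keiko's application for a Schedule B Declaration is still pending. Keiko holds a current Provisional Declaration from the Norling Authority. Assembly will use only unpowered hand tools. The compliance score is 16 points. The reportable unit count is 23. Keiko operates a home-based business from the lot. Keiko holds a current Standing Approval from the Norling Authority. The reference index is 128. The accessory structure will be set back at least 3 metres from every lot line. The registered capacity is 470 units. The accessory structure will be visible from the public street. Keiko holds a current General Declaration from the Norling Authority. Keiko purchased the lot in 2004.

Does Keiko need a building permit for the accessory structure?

Exception (a): a current Standing Declaration is held; a current Provisional Declaration is held — every condition holds. However, paragraph (f) must be considered: (f) operates — a current Provisional Certificate is held. Exception (a) does not apply.
Exception (b) fails — the Schedule A Exemption Letter is not current.
All of (c)'s requirements are met (no windows face an adjoining lot; the reportable unit count is 23, under the 25 limit; the structure's height is 6 ft, less than the 7 ft limit). However, paragraphs (h)–(m) must be considered: (h) operates — a home-based business operates on the lot. (i) would limit (h) — the reference index is 128, meeting the 125 threshold — but (j) sets (i) aside: (j) applies — aggregate throughput is 5,380 units, below the 5,680 units limit. (k) is engaged (the lot is in a historic district), but is itself disapplied by (l): (l) is triggered — the registered capacity is 470 units, below the 490 units limit. (m) is inapplicable (the Schedule B Declaration is not current), so (l) stands. So (c) is unavailable.
Exception (d)'s conditions are all satisfied: a current General Declaration is held; a current Standing Approval is held. Turning to paragraphs (n)–(o): (n) operates — assessed value is $140,500, below the $191,500 limit. (o) is not triggered (the compliance score is 16 points, not under 16 points), so (n) stands. So (d) is unavailable.
Exception (e) fails — the structure will be visible from the street.
No exception is made out. Keiko falls within the general rule.

Yes — Keiko must obtain a building permit.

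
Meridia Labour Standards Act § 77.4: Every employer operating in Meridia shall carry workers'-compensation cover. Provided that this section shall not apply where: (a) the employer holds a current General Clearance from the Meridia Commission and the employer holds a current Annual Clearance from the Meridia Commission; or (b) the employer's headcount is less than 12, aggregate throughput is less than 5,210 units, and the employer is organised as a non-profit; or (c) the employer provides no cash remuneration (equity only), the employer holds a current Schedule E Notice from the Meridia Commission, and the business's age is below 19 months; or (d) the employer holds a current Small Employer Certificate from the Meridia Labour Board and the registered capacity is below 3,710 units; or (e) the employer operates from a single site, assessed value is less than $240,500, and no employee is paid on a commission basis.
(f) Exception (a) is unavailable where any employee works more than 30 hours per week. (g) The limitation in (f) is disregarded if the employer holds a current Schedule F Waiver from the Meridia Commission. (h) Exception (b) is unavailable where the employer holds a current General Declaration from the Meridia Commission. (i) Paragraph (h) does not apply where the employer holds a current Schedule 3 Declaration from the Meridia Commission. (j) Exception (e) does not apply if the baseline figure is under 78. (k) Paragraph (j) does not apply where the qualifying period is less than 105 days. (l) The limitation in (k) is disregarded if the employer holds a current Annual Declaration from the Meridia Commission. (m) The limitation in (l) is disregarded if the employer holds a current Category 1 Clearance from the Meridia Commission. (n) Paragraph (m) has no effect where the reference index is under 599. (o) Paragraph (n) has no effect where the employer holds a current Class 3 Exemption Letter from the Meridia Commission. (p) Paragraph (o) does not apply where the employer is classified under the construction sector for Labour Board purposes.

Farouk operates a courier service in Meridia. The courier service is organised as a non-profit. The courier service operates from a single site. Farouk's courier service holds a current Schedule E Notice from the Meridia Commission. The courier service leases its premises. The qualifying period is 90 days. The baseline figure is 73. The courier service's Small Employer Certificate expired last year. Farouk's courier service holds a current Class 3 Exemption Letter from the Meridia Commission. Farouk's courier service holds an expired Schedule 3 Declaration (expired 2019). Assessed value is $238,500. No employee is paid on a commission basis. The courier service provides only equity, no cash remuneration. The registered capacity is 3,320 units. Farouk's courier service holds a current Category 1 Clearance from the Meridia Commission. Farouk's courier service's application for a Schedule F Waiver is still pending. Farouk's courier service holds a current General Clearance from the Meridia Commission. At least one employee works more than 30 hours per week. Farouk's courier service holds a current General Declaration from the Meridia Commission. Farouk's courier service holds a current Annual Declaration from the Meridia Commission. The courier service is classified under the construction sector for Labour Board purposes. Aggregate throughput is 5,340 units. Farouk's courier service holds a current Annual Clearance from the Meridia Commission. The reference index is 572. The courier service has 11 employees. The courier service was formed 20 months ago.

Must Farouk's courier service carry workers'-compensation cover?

Yes — Farouk's courier service must carry workers'-compensation cover.

Exception (a): a current General Clearance is held; a current Annual Clearance is held — every condition holds. But: (f) operates — at least one employee exceeds 30 hours/week. (g) is not triggered (no current Schedule F Waiver is held), so (f) stands. (a) is therefore removed.
Exception (b) fails — aggregate throughput is 5,340 units, not less than 5,210 units.
Exception (c) fails — the business's age is 20 months, not below 19 months.
Exception (d) does not apply: the Small Employer Certificate has expired.
Exception (e) is satisfied on its face — the employer operates from a single site; assessed value is $238,500, less than the $240,500 limit; no employee is paid on commission. Turning to paragraphs (j)–(p): (j) operates against (e): the baseline figure is 73, under the 78 limit. (k) is triggered (the qualifying period is 90 days, less than the 105 days limit), but is overridden by (l): (l) operates against (k): a current Annual Declaration is held. (m) operates (a current Category 1 Clearance is held), but is itself disapplied by (n): (n) operates against (m): the reference index is 572, under the 599 limit. (o) is triggered (a current Class 3 Exemption Letter is held), but is set aside by (p): (p) applies — the courier service is classified under the construction sector. (e) is therefore removed.
No exception displaces § 77.4.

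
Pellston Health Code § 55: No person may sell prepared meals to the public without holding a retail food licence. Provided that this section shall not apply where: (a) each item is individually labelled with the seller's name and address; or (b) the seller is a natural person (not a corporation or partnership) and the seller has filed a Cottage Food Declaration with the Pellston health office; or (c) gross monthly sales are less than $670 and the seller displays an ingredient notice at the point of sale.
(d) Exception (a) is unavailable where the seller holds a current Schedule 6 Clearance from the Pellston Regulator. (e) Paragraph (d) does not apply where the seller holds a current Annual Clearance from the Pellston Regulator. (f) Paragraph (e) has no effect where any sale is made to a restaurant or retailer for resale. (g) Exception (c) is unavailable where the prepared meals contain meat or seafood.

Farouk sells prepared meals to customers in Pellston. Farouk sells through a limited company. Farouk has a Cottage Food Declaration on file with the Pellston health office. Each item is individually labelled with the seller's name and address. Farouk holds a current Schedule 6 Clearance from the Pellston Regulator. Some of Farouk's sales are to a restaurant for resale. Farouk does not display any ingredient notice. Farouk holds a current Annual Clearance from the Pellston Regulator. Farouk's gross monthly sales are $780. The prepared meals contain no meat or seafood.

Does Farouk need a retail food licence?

Yes — Farouk must hold a retail food licence.

All of (a)'s requirements are met (items are individually labelled). But: (d) operates against (a): a current Schedule 6 Clearance is held. (e) is triggered (a current Annual Clearance is held), but is itself disapplied by (f): (f) operates against (e): some sales are to a restaurant for resale. So (a) is unavailable.
Exception (b) does not apply: the seller operates through a limited company.
Exception (c) fails — gross monthly sales are $780, not less than $670.
No exception displaces § 55.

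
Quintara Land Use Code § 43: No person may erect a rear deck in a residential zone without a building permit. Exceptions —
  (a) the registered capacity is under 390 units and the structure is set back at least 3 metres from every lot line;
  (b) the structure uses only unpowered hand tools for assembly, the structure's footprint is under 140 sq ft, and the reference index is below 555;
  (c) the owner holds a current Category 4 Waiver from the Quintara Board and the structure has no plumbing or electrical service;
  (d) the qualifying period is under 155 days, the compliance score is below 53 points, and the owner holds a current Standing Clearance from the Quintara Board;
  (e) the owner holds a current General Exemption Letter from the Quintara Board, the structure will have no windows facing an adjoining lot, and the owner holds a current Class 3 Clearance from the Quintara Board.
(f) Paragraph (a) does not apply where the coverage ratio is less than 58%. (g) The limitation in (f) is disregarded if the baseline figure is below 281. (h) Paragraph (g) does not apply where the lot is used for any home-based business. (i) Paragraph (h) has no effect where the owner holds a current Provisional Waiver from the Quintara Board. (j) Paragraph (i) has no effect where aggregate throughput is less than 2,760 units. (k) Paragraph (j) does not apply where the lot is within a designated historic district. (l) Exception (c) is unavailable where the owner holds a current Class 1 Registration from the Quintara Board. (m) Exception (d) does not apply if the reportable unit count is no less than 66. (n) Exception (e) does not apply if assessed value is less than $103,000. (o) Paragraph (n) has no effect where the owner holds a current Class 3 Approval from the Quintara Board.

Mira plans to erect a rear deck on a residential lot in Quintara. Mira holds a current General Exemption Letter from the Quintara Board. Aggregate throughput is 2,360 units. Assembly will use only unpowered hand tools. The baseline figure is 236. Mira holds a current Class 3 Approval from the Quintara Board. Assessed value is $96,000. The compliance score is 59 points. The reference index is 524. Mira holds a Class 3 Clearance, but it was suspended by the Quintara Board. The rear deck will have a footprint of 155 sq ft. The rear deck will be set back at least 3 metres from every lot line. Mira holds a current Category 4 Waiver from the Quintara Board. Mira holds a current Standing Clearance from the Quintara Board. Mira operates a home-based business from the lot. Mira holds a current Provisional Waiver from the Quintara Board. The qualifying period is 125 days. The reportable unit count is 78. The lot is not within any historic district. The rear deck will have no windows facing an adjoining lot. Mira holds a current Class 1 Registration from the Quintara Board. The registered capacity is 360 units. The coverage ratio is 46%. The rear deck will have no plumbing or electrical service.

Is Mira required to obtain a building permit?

Yes — Mira must obtain a building permit.

Exception (a) is satisfied on its face — the registered capacity is 360 units, under the 390 units limit; the setback is at least 3 m on every side. However, paragraphs (f)–(k) must be considered: (f) operates against (a): the coverage ratio is 46%, less than the 58% limit. (g) is engaged (the baseline figure is 236, below the 281 limit), but is overridden by (h): (h) operates against (g): a home-based business operates on the lot. (i) would limit (h) — a current Provisional Waiver is held — but (j) sets (i) aside: (j) operates against (i): aggregate throughput is 2,360 units, less than the 2,760 units limit. (k), which would lift (j), is not engaged — the lot is not in a historic district. Exception (a) does not apply.
Exception (b) fails — the structure's footprint is 155 sq ft, not under 140 sq ft.
All of (c)'s requirements are met (a current Category 4 Waiver is held; there is no plumbing or electrical service). But: (l) operates — a current Class 1 Registration is held. So (c) is unavailable.
Exception (d) requires that the compliance score is below 53 points; but the compliance score is 59 points, not below 53 points, so (d) is unavailable.
Exception (e) fails — there is no Class 3 Clearance in force.
No exception displaces § 43.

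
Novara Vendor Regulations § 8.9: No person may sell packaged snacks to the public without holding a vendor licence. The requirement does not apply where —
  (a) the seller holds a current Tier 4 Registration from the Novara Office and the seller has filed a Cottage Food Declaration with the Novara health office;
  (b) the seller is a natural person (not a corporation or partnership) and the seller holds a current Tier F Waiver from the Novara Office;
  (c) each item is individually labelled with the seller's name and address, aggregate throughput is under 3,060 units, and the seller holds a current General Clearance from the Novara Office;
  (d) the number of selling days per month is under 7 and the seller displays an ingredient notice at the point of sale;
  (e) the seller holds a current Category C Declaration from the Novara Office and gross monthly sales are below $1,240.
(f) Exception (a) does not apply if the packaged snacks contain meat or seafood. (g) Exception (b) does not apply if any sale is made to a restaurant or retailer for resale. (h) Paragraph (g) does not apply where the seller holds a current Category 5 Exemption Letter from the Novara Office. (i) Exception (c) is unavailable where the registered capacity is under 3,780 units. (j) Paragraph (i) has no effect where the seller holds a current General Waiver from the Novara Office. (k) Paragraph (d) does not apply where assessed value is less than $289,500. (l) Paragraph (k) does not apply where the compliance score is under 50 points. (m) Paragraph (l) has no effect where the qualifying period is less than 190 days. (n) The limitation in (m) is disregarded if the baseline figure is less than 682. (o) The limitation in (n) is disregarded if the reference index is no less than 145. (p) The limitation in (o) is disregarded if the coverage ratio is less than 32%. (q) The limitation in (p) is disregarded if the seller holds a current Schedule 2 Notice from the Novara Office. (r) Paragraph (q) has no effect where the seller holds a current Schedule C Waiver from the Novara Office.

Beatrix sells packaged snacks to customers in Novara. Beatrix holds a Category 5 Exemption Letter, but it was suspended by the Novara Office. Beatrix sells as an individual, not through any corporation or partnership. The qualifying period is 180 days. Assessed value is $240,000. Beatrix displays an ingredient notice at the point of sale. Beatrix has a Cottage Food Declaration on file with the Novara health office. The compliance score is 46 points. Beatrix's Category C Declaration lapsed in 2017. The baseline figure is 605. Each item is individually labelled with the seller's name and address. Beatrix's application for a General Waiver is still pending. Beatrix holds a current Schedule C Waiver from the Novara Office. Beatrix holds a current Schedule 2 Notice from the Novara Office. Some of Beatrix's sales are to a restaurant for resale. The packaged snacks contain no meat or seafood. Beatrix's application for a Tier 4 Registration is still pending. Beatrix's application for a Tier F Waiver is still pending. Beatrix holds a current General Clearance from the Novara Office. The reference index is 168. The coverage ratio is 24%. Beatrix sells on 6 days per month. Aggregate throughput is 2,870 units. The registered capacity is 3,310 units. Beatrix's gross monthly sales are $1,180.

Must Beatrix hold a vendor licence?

Exception (a) does not apply: no current Tier 4 Registration is held.
Exception (b) does not apply: there is no Tier F Waiver in force.
Exception (c) is satisfied on its face — items are individually labelled; aggregate throughput is 2,870 units, under the 3,060 units limit; a current General Clearance is held. Turning to paragraphs (i)–(j): (i) operates against (c): the registered capacity is 3,310 units, under the 3,780 units limit. (j) is not engaged (the General Waiver is not current), so (i) stands. (c) is therefore removed.
All of (d)'s requirements are met (the number of selling days per month is 6, under the 7 limit; an ingredient notice is displayed). Considering the limiting provisions: (k) would limit (d) — assessed value is $240,000, less than the $289,500 limit — but (l) sets (k) aside: (l) operates against (k): the compliance score is 46 points, under the 50 points limit. (m) would limit (l) — the qualifying period is 180 days, less than the 190 days limit — but (n) sets (m) aside: (n) operates against (m): the baseline figure is 605, less than the 682 limit. (o) is triggered (the reference index is 168, meeting the 145 threshold), but yields to (p): (p) operates — the coverage ratio is 24%, less than the 32% limit. (q) is engaged (a current Schedule 2 Notice is held), but yields to (r): (r) is triggered — a current Schedule C Waiver is held. (d) remains available.
Exception (e) fails — no current Category C Declaration is held.

No — exception (d) applies; Beatrix is not required to hold a vendor licence.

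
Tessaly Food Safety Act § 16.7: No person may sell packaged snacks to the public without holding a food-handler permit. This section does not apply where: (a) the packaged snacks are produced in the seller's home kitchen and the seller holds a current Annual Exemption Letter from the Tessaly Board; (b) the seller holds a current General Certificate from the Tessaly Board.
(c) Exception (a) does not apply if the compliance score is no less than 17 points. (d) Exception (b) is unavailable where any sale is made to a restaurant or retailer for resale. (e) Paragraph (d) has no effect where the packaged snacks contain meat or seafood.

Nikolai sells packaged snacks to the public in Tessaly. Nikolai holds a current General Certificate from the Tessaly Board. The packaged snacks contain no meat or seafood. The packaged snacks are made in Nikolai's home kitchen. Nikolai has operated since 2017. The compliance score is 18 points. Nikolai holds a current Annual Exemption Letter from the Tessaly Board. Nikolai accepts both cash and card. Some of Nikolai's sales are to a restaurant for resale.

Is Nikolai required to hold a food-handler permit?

Exception (a)'s conditions are all satisfied: the packaged snacks are home-kitchen produced; a current Annual Exemption Letter is held. However, paragraph (c) must be considered: (c) operates — the compliance score is 18 points, meeting the 17 points threshold. So (a) is unavailable.
Exception (b) is satisfied on its face — a current General Certificate is held. Turning to paragraphs (d)–(e): (d) operates against (b): some sales are to a restaurant for resale. (e) is inapplicable (the packaged snacks contain no meat or seafood), so (d) stands. So (b) is unavailable.
No exception is made out. Nikolai falls within the general rule.

Yes — Nikolai must hold a food-handler permit.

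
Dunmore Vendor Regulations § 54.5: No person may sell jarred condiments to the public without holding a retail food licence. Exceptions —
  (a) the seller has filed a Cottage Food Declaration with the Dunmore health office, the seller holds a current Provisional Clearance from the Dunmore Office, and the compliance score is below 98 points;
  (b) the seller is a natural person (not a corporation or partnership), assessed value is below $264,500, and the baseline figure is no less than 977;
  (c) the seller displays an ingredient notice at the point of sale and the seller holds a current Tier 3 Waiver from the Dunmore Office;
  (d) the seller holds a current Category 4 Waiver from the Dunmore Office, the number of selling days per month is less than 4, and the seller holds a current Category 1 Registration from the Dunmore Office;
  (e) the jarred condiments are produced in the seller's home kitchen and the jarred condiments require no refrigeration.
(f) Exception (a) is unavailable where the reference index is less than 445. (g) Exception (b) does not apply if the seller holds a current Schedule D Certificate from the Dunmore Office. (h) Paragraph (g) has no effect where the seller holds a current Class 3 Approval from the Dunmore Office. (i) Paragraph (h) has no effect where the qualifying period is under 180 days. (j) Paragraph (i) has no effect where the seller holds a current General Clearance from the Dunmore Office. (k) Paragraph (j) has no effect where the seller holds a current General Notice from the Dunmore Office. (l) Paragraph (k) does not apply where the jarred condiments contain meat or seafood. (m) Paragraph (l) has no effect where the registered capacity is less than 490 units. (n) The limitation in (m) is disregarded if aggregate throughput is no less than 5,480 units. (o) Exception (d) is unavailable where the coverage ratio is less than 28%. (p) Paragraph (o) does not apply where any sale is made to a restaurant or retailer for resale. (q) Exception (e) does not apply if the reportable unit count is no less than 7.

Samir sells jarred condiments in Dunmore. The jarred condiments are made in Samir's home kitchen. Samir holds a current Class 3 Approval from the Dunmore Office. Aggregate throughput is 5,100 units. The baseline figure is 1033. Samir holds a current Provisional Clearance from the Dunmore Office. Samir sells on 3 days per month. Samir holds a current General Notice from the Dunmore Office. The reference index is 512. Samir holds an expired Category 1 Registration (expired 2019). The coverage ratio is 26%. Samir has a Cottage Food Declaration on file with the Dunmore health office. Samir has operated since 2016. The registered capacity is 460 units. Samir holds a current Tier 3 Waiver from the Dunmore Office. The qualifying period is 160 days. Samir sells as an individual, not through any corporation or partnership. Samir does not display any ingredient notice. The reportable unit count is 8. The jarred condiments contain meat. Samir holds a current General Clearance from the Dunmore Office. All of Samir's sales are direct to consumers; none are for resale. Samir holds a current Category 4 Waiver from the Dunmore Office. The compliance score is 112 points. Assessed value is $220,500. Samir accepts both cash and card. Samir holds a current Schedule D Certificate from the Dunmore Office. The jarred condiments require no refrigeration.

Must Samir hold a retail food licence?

Yes — Samir must hold a retail food licence.

Exception (a) requires that the compliance score is below 98 points; but the compliance score is 112 points, not below 98 points, so (a) is unavailable.
Exception (b)'s conditions are all satisfied: the seller is a natural person; assessed value is $220,500, below the $264,500 limit; the baseline figure is 1,033, meeting the 977 threshold. However, paragraphs (g)–(n) must be considered: (g) applies — a current Schedule D Certificate is held. (h) operates (a current Class 3 Approval is held), but yields to (i): (i) operates against (h): the qualifying period is 160 days, under the 180 days limit. (j) applies (a current General Clearance is held), but yields to (k): (k) operates against (j): a current General Notice is held. (l) would limit (k) — the jarred condiments contain meat — but (m) sets (l) aside: (m) operates against (l): the registered capacity is 460 units, less than the 490 units limit. (n), which would lift (m), is inapplicable — aggregate throughput is 5,100 units, short of 5,480 units. So (b) is unavailable.
Exception (c) requires that the seller displays an ingredient notice at the point of sale; but no ingredient notice is displayed, so (c) is unavailable.
Exception (d) requires that the seller holds a current Category 1 Registration from the Dunmore Office; but no current Category 1 Registration is held, so (d) is unavailable.
Exception (e): the jarred condiments are home-kitchen produced; the jarred condiments are shelf-stable — every condition holds. But applying paragraph (q): (q) is triggered — the reportable unit count is 8, meeting the 7 threshold. (e) is therefore removed.
Every exception is unavailable, so the rule governs.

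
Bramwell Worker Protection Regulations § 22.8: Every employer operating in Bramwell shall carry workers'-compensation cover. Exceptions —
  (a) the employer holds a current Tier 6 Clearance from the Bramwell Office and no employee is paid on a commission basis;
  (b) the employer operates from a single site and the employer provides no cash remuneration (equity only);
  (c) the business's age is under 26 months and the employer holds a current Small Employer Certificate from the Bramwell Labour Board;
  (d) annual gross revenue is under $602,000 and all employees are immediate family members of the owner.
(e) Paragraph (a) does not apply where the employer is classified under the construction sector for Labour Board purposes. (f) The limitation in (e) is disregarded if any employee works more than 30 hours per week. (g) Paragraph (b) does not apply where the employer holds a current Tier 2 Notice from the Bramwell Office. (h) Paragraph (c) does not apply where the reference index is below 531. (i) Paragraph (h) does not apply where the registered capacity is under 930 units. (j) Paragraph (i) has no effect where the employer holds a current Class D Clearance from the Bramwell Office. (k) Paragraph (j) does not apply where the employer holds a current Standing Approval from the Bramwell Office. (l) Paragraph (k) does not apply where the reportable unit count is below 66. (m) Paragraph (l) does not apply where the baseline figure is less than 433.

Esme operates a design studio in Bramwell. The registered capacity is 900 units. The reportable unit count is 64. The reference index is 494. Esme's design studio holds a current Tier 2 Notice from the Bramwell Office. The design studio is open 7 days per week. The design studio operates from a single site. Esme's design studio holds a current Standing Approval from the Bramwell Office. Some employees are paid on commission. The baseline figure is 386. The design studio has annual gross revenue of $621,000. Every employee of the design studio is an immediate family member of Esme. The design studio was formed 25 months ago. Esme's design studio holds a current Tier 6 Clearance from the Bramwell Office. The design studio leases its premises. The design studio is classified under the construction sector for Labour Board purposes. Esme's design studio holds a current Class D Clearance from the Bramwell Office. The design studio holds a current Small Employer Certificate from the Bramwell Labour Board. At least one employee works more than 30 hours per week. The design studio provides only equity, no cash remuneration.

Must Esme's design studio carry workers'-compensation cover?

Exception (a) fails — some employees are paid on commission.
Exception (b): the employer operates from a single site; remuneration is equity-only — every condition holds. Turning to paragraph (g): (g) is engaged — a current Tier 2 Notice is held. Exception (b) does not apply.
All of (c)'s requirements are met (the business's age is 25 months, under the 26 months limit; a current Small Employer Certificate is held). Applying paragraphs (h)–(m): (h) would limit (c) — the reference index is 494, below the 531 limit — but (i) sets (h) aside: (i) operates against (h): the registered capacity is 900 units, under the 930 units limit. (j) would limit (i) — a current Class D Clearance is held — but (k) sets (j) aside: (k) is engaged — a current Standing Approval is held. (l) would limit (k) — the reportable unit count is 64, below the 66 limit — but (m) sets (l) aside: (m) operates against (l): the baseline figure is 386, less than the 433 limit. So (c) applies.
Exception (d) does not apply: annual gross revenue is $621,000, not under $602,000.

No — exception (c) applies; Esme's design studio is not required to carry workers'-compensation cover.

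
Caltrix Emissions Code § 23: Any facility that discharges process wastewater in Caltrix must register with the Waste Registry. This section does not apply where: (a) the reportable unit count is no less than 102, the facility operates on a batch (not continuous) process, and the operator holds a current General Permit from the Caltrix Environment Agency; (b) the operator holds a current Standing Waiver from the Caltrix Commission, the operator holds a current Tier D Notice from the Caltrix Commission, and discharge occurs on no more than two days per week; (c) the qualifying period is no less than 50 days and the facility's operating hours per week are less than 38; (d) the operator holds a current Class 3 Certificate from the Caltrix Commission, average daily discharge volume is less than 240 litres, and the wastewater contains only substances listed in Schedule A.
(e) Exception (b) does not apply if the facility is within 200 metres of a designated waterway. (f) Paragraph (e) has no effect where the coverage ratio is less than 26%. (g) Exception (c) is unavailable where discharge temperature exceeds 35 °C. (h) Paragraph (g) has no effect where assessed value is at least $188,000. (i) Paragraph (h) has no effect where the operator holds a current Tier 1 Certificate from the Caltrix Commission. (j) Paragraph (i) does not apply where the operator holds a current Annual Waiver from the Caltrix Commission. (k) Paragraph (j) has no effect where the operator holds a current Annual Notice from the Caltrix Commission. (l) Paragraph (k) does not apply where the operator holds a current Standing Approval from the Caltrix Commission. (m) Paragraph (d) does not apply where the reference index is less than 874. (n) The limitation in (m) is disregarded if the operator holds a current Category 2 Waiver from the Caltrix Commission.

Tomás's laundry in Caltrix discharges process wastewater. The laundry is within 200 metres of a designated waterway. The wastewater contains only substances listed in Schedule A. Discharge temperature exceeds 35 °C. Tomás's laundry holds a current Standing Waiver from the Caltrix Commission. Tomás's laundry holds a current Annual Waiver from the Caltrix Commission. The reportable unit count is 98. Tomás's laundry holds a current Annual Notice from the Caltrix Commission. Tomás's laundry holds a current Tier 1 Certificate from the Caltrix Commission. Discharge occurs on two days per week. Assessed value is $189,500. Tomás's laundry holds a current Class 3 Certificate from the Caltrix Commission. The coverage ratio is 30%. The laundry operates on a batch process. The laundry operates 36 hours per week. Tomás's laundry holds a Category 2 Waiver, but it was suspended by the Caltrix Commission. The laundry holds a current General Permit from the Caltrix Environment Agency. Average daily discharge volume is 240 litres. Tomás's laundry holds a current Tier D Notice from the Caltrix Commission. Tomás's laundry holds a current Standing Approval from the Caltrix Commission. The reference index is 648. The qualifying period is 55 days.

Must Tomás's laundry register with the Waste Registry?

No — exception (c) applies; Tomás's laundry is not required to register with the Waste Registry.

Exception (a) fails — the reportable unit count is 98, short of 102.
Exception (b): a current Standing Waiver is held; a current Tier D Notice is held; discharge occurs on no more than two days per week — every condition holds. But applying paragraphs (e)–(f): (e) operates against (b): the laundry is within 200 m of a designated waterway. (f), which would lift (e), is not engaged — the coverage ratio is 30%, not less than 26%. So (b) is unavailable.
Exception (c): the qualifying period is 55 days, meeting the 50 days threshold; the facility's operating hours per week are 36, less than the 38 limit — every condition holds. Applying paragraphs (g)–(l): (g) would limit (c) — discharge temperature exceeds 35 °C — but (h) sets (g) aside: (h) operates — assessed value is $189,500, meeting the $188,000 threshold. (i) is engaged (a current Tier 1 Certificate is held), but is overridden by (j): (j) is engaged — a current Annual Waiver is held. (k) applies (a current Annual Notice is held), but is displaced by (l): (l) operates against (k): a current Standing Approval is held. So (c) applies.
Exception (d) requires that average daily discharge volume is less than 240 litres; but average daily discharge volume is 240 litres, not less than 240 litres, so (d) is unavailable.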